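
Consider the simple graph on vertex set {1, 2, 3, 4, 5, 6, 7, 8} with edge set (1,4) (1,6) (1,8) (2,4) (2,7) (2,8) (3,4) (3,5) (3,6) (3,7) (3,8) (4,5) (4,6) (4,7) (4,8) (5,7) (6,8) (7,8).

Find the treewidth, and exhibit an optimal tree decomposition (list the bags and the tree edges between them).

Treewidth 3.
Bags: B1 = {3, 4, 7, 8}  B2 = {2, 4, 7, 8}  B3 = {3, 4, 6, 8}  B4 = {1, 4, 6, 8}  B5 = {3, 4, 5, 7}
Tree: B1–B2, B1–B3, B3–B4, B1–B5

The largest bag has 4 vertices, giving width 3; this decomposition certifies tw(G) ≤ 3. Conversely, {1, 4, 6, 8} is a clique of size 4, and the vertices of any clique must share a bag in every tree decomposition; so some bag has ≥ 4 vertices and tw(G) ≥ 3. Therefore the treewidth is 3.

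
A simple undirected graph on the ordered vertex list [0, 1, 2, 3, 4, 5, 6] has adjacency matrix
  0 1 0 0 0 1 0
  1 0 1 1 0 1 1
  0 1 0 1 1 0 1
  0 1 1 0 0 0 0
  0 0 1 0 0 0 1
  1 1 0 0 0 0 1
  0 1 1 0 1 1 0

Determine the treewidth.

A width-2 tree decomposition is:
Bags: B1 = {1, 2, 6}  B2 = {2, 4, 6}  B3 = {1, 5, 6}  B4 = {0, 1, 5}  B5 = {1, 2, 3}
Tree: B1–B2, B1–B3, B3–B4, B1–B5
Each bag holds 3 vertices, so the decomposition has width 2, which upper-bounds the treewidth. Conversely, {0, 1, 5} is a clique of size 3, and the vertices of any clique must share a bag in every tree decomposition; so some bag has ≥ 3 vertices and tw(G) ≥ 2. The upper and lower bounds meet at 2, so that is the treewidth.

2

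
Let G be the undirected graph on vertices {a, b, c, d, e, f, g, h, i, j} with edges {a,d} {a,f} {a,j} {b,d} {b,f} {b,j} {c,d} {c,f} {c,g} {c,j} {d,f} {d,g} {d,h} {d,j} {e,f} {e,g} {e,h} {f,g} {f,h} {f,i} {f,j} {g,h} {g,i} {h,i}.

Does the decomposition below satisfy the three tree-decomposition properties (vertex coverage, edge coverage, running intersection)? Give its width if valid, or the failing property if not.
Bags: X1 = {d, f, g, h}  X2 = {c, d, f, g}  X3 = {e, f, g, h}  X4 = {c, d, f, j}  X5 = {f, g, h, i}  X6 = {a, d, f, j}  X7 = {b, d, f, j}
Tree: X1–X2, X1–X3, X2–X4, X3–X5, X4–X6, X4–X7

Checking the three conditions: (i) the bags cover all of {a, b, c, d, e, f, g, h, i, j}; (ii) for each edge, some bag contains both endpoints; (iii) the bags containing any fixed vertex form a subtree. All hold, so the decomposition is valid with width 4 − 1 = 3.

Yes; width 3.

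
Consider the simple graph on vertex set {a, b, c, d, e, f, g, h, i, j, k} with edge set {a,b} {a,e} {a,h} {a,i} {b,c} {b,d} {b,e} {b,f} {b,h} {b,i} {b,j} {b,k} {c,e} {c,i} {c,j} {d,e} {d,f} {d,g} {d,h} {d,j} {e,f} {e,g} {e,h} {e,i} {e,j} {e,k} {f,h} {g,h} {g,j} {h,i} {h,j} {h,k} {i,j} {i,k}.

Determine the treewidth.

A width-4 tree decomposition is:
Bags: B1 = {b, c, e, i, j}  B2 = {b, e, h, i, j}  B3 = {b, e, h, i, k}  B4 = {b, d, e, h, j}  B5 = {d, e, g, h, j}  B6 = {a, b, e, h, i}  B7 = {b, d, e, f, h}
Tree: B1–B2, B2–B3, B2–B4, B4–B5, B2–B6, B4–B7
Each bag holds 5 vertices, so the decomposition has width 4, which upper-bounds the treewidth. Conversely, {d, e, g, h, j} is a clique of size 5, and the vertices of any clique must share a bag in every tree decomposition; so some bag has ≥ 5 vertices and tw(G) ≥ 4. Combining the bounds, tw(G) = 4.

4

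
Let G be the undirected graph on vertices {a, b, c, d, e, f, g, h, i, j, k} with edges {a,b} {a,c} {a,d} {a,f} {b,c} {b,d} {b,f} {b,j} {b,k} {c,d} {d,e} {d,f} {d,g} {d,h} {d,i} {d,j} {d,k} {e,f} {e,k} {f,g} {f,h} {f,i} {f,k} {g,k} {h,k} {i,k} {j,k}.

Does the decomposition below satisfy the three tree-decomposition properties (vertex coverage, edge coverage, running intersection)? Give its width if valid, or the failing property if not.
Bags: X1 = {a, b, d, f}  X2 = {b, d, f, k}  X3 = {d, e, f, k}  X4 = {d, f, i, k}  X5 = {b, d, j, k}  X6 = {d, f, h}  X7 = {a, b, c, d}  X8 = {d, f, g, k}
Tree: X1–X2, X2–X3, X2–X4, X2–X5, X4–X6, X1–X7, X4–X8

No — edge (k,h) lies in no bag.

A tree decomposition must satisfy three properties: every vertex lies in some bag; for every edge, both endpoints lie together in some bag; and for every vertex, the bags containing it form a connected subtree. Here edge (k,h) lies in no bag, so the decomposition is invalid.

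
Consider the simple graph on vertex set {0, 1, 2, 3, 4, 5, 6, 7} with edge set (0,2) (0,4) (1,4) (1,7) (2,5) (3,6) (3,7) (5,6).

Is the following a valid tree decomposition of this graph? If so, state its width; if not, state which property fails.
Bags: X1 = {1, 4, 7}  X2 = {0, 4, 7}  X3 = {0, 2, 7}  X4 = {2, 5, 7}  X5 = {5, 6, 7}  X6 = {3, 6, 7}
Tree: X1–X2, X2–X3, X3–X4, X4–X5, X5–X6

Vertex coverage: the bags together contain {0, 1, 2, 3, 4, 5, 6, 7}, the full vertex set. Edge coverage: each edge of G has both endpoints in at least one bag. Running intersection: for every vertex, the bags containing it form a connected subtree. All three properties hold, so this is a valid tree decomposition of width max|bag| − 1 = 2, and hence tw(G) ≤ 2.

Yes; width 2.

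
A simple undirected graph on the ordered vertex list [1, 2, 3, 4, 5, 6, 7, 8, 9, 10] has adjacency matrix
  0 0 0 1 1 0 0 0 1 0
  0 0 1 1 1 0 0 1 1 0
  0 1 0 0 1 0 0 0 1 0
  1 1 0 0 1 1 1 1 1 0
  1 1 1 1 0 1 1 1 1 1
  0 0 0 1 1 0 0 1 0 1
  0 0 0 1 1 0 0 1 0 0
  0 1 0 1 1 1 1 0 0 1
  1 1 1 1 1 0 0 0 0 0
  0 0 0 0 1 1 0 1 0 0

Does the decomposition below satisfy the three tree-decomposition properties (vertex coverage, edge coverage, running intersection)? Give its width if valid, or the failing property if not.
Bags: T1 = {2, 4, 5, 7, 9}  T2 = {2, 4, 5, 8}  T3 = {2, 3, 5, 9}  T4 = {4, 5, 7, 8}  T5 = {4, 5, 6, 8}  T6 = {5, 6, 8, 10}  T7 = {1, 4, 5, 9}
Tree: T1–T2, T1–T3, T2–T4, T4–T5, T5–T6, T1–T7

A tree decomposition must satisfy three properties: every vertex lies in some bag; for every edge, both endpoints lie together in some bag; and for every vertex, the bags containing it form a connected subtree. Here bags containing vertex 7 are not connected in the tree, so the decomposition is invalid.

No — bags containing vertex 7 are not connected in the tree.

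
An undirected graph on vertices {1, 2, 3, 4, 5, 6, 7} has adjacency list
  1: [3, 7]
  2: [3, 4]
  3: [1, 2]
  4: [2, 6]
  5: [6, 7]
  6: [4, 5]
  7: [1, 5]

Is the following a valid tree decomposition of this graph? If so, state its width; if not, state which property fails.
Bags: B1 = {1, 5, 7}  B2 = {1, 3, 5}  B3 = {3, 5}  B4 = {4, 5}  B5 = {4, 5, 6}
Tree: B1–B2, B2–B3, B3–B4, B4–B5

No — vertex 2 appears in no bag.

A tree decomposition must satisfy three properties: every vertex lies in some bag; for every edge, both endpoints lie together in some bag; and for every vertex, the bags containing it form a connected subtree. Here vertex 2 appears in no bag, so the decomposition is invalid.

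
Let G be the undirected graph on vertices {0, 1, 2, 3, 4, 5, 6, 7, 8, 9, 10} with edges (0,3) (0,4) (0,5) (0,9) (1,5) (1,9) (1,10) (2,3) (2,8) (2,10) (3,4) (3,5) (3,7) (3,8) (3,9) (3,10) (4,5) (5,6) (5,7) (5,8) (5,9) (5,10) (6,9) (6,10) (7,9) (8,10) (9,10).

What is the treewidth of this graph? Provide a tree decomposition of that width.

Treewidth 3.
One such decomposition:
Bags: B1 = {3, 5, 9, 10}  B2 = {1, 5, 9, 10}  B3 = {0, 3, 5, 9}  B4 = {0, 3, 4, 5}  B5 = {3, 5, 7, 9}  B6 = {5, 6, 9, 10}  B7 = {3, 5, 8, 10}  B8 = {2, 3, 8, 10}
Tree: B1–B2, B1–B3, B3–B4, B1–B5, B2–B6, B1–B7, B7–B8

Every bag has size at most 4, so the width is 4 − 1 = 3 and tw(G) ≤ 3. For the lower bound, the 4 vertices {2, 3, 8, 10} are pairwise adjacent, and any tree decomposition puts a clique entirely inside one bag — forcing width ≥ 3. The upper and lower bounds meet at 3, so that is the treewidth.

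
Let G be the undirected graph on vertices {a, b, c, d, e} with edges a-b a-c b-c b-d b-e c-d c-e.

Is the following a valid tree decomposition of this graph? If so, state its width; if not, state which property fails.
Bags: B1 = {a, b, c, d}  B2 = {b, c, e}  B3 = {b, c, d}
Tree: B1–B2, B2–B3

A tree decomposition must satisfy three properties: every vertex lies in some bag; for every edge, both endpoints lie together in some bag; and for every vertex, the bags containing it form a connected subtree. Here bags containing vertex d are not connected in the tree, so the decomposition is invalid.

No — bags containing vertex d are not connected in the tree.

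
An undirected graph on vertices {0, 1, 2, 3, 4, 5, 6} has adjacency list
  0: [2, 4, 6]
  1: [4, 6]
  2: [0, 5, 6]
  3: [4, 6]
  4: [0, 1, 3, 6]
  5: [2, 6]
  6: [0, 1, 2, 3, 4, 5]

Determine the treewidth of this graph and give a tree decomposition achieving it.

Treewidth 2.
One optimal decomposition is:
Bags: B1 = {0, 2, 6}  B2 = {2, 5, 6}  B3 = {0, 4, 6}  B4 = {1, 4, 6}  B5 = {3, 4, 6}
Tree: B1–B2, B1–B3, B3–B4, B3–B5

Every bag has size at most 3, so the width is 3 − 1 = 2 and tw(G) ≤ 2. For the lower bound, the 3 vertices {0, 2, 6} are pairwise adjacent, and any tree decomposition puts a clique entirely inside one bag — forcing width ≥ 2. Therefore the treewidth is 2.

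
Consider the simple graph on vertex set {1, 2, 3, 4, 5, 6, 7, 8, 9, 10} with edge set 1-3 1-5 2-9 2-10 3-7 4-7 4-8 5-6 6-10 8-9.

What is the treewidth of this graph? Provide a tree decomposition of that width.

The largest bag has 3 vertices, giving width 2; this decomposition certifies tw(G) ≤ 2. The edges 4–8–9–2–10–6–5–1–3–7–4 form a cycle, so G is not a tree and its treewidth is at least 2. The upper and lower bounds meet at 2, so that is the treewidth.

Treewidth 2.
Bags: B1 = {4, 8, 9}  B2 = {2, 4, 9}  B3 = {2, 4, 10}  B4 = {4, 6, 10}  B5 = {4, 5, 6}  B6 = {1, 4, 5}  B7 = {1, 3, 4}  B8 = {3, 4, 7}
Tree: B1–B2, B2–B3, B3–B4, B4–B5, B5–B6, B6–B7, B7–B8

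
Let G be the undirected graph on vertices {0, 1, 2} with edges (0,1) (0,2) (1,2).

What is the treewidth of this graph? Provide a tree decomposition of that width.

Treewidth 2.
One optimal decomposition is:
Bags: B1 = {0, 1, 2}
Tree: (single bag)

A single bag containing all 3 vertices is trivially a valid decomposition of width 2. For the lower bound, the 3 vertices {0, 1, 2} are pairwise adjacent, and any tree decomposition puts a clique entirely inside one bag — forcing width ≥ 2. Combining the bounds, tw(G) = 2.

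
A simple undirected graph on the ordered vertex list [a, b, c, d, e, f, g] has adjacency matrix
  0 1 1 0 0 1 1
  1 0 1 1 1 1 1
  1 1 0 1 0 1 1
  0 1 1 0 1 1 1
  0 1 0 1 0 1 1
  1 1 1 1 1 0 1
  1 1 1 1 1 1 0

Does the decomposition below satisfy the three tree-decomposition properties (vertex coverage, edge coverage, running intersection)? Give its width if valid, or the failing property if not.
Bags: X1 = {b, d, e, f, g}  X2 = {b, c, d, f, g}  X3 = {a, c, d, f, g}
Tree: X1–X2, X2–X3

No — edge (b,a) lies in no bag.

A tree decomposition must satisfy three properties: every vertex lies in some bag; for every edge, both endpoints lie together in some bag; and for every vertex, the bags containing it form a connected subtree. Here edge (b,a) lies in no bag, so the decomposition is invalid.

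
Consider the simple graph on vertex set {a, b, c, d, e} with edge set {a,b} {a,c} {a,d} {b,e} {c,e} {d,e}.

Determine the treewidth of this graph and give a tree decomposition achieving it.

Each bag holds 3 vertices, so the decomposition has width 2, which upper-bounds the treewidth. The edges b–a–d–e–b form a cycle, so G is not a tree and its treewidth is at least 2. The upper and lower bounds meet at 2, so that is the treewidth.

Treewidth 2.
One such decomposition:
Bags: B1 = {a, b, e}  B2 = {a, d, e}  B3 = {a, c, e}
Tree: B1–B2, B2–B3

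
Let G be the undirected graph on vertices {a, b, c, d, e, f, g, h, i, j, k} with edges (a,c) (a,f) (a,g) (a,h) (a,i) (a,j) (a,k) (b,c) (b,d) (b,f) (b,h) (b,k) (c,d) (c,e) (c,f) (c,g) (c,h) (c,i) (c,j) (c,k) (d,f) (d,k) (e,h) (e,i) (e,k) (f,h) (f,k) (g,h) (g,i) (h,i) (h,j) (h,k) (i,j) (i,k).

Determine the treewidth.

4

A width-4 tree decomposition is:
Bags: B1 = {a, c, f, h, k}  B2 = {a, c, h, i, k}  B3 = {a, c, h, i, j}  B4 = {a, c, g, h, i}  B5 = {b, c, f, h, k}  B6 = {b, c, d, f, k}  B7 = {c, e, h, i, k}
Tree: B1–B2, B2–B3, B3–B4, B1–B5, B5–B6, B2–B7
Every bag has size at most 5, so the width is 5 − 1 = 4 and tw(G) ≤ 4. Conversely, {b, c, d, f, k} is a clique of size 5, and the vertices of any clique must share a bag in every tree decomposition; so some bag has ≥ 5 vertices and tw(G) ≥ 4. The upper and lower bounds meet at 4, so that is the treewidth.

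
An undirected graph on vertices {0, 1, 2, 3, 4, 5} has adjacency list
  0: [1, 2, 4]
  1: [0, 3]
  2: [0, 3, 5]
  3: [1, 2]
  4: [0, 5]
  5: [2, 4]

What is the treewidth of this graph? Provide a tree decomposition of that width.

Every bag has size at most 3, so the width is 3 − 1 = 2 and tw(G) ≤ 2. The edges 4–5–2–0–4 form a cycle, so G is not a tree and its treewidth is at least 2. Hence tw(G) = 2 exactly.

Treewidth 2.
Bags: B1 = {0, 4, 5}  B2 = {0, 2, 5}  B3 = {0, 1, 2}  B4 = {1, 2, 3}
Tree: B1–B2, B2–B3, B3–B4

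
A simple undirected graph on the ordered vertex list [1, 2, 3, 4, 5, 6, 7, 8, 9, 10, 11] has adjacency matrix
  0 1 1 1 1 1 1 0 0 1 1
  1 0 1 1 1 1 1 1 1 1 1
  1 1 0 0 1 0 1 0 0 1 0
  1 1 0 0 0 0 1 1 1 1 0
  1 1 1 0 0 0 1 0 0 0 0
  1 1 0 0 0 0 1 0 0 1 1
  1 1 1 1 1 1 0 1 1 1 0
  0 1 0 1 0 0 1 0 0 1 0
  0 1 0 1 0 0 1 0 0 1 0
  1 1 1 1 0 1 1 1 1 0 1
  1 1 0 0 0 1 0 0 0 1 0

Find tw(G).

A width-4 tree decomposition is:
Bags: B1 = {1, 2, 6, 7, 10}  B2 = {1, 2, 4, 7, 10}  B3 = {1, 2, 3, 7, 10}  B4 = {2, 4, 7, 9, 10}  B5 = {2, 4, 7, 8, 10}  B6 = {1, 2, 3, 5, 7}  B7 = {1, 2, 6, 10, 11}
Tree: B1–B2, B1–B3, B2–B4, B4–B5, B3–B6, B1–B7
Every bag has size at most 5, so the width is 5 − 1 = 4 and tw(G) ≤ 4. On the other hand G contains the 5-clique {1, 2, 6, 10, 11}. A clique must lie in a single bag of any decomposition, so no decomposition can have width below 4. The upper and lower bounds meet at 4, so that is the treewidth.

4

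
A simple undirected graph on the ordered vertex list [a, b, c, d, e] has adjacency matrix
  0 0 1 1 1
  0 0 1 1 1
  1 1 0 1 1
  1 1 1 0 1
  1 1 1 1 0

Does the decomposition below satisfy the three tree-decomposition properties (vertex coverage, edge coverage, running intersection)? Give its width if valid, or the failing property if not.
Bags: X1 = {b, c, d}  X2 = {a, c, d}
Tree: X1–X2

A tree decomposition must satisfy three properties: every vertex lies in some bag; for every edge, both endpoints lie together in some bag; and for every vertex, the bags containing it form a connected subtree. Here vertex e appears in no bag, so the decomposition is invalid.

No — vertex e appears in no bag.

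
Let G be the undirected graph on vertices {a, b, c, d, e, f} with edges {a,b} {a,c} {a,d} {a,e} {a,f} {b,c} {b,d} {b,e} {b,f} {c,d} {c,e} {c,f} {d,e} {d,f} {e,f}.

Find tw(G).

A width-5 tree decomposition is:
Bags: B1 = {a, b, c, d, e, f}
Tree: (single bag)
With just one bag of size 6, the width is 6 − 1 = 5, so tw(G) ≤ 5. Conversely, {a, b, c, d, e, f} is a clique of size 6, and the vertices of any clique must share a bag in every tree decomposition; so some bag has ≥ 6 vertices and tw(G) ≥ 5. Combining the bounds, tw(G) = 5.

5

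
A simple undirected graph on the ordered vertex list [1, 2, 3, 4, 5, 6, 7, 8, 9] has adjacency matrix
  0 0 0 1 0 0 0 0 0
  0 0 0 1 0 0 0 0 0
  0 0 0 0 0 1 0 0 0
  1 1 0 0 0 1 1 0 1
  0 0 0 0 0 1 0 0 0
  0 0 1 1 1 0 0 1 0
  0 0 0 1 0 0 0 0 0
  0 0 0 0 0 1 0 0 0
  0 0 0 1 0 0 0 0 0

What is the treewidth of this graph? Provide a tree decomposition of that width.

Each bag holds 2 vertices, so the decomposition has width 1, which upper-bounds the treewidth. Since G has at least one edge (e.g. 7–4), it is not an edgeless graph, so tw(G) ≥ 1. Therefore the treewidth is 1.

Treewidth 1.
One such decomposition:
Bags: B1 = {4, 7}  B2 = {4, 9}  B3 = {2, 4}  B4 = {4, 6}  B5 = {3, 6}  B6 = {6, 8}  B7 = {1, 4}  B8 = {5, 6}
Tree: B1–B2, B1–B3, B1–B4, B4–B5, B5–B6, B1–B7, B4–B8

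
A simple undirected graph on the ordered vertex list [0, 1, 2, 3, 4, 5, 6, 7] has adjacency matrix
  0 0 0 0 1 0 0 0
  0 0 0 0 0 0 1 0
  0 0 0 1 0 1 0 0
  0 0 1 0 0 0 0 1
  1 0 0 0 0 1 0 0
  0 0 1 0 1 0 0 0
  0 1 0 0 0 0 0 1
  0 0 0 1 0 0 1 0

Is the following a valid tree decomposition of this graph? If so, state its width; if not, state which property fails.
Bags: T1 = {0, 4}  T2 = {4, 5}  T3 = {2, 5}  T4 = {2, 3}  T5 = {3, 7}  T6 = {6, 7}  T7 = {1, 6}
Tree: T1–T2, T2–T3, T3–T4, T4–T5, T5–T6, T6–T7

Checking the three conditions: (i) the bags cover all of {0, 1, 2, 3, 4, 5, 6, 7}; (ii) for each edge, some bag contains both endpoints; (iii) the bags containing any fixed vertex form a subtree. All hold, so the decomposition is valid with width 2 − 1 = 1.

Yes; width 1.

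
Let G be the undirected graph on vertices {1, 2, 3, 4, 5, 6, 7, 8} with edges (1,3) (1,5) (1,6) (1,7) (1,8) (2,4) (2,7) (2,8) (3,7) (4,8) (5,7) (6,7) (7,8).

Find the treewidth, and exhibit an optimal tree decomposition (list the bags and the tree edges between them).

Each bag holds 3 vertices, so the decomposition has width 2, which upper-bounds the treewidth. On the other hand G contains the 3-clique {2, 4, 8}. A clique must lie in a single bag of any decomposition, so no decomposition can have width below 2. Hence tw(G) = 2 exactly.

Treewidth 2.
One optimal decomposition is:
Bags: B1 = {1, 6, 7}  B2 = {1, 7, 8}  B3 = {1, 5, 7}  B4 = {1, 3, 7}  B5 = {2, 7, 8}  B6 = {2, 4, 8}
Tree: B1–B2, B1–B3, B1–B4, B2–B5, B5–B6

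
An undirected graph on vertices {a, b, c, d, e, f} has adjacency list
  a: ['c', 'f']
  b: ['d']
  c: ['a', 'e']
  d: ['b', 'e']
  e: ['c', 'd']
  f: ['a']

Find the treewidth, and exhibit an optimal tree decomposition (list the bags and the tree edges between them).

The largest bag has 2 vertices, giving width 1; this decomposition certifies tw(G) ≤ 1. Since G has at least one edge (e.g. f–a), it is not an edgeless graph, so tw(G) ≥ 1. The upper and lower bounds meet at 1, so that is the treewidth.

Treewidth 1.
One such decomposition:
Bags: B1 = {a, f}  B2 = {a, c}  B3 = {c, e}  B4 = {d, e}  B5 = {b, d}
Tree: B1–B2, B2–B3, B3–B4, B4–B5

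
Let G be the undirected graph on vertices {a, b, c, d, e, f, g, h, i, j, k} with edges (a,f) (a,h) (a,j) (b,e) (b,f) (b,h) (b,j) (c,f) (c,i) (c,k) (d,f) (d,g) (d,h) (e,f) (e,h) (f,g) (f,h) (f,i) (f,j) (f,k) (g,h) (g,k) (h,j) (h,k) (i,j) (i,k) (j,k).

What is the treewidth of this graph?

3

A width-3 tree decomposition is:
Bags: B1 = {f, g, h, k}  B2 = {f, h, j, k}  B3 = {a, f, h, j}  B4 = {b, f, h, j}  B5 = {f, i, j, k}  B6 = {c, f, i, k}  B7 = {b, e, f, h}  B8 = {d, f, g, h}
Tree: B1–B2, B2–B3, B3–B4, B2–B5, B5–B6, B4–B7, B1–B8
The largest bag has 4 vertices, giving width 3; this decomposition certifies tw(G) ≤ 3. For the lower bound, the 4 vertices {d, f, g, h} are pairwise adjacent, and any tree decomposition puts a clique entirely inside one bag — forcing width ≥ 3. The upper and lower bounds meet at 3, so that is the treewidth.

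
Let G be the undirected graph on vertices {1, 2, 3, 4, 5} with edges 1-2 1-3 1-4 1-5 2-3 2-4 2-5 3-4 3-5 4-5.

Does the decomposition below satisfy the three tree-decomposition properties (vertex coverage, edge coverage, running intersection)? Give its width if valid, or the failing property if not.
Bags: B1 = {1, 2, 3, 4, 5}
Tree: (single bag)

Yes; width 4.

Every vertex of G appears in some bag (union = {1, 2, 3, 4, 5}); every edge is covered by a bag; and for each vertex v the set of bags containing v is connected in the bag tree. The decomposition is therefore valid. The largest bag has 5 vertices, so the width is 4.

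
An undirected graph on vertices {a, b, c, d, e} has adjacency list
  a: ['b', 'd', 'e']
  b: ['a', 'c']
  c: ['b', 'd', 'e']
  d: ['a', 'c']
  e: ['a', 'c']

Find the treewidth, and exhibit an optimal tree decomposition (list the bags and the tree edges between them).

Every bag has size at most 3, so the width is 3 − 1 = 2 and tw(G) ≤ 2. The edges c–d–a–b–c form a cycle, so G is not a tree and its treewidth is at least 2. Combining the bounds, tw(G) = 2.

Treewidth 2.
One such decomposition:
Bags: B1 = {a, c, d}  B2 = {a, b, c}  B3 = {a, c, e}
Tree: B1–B2, B2–B3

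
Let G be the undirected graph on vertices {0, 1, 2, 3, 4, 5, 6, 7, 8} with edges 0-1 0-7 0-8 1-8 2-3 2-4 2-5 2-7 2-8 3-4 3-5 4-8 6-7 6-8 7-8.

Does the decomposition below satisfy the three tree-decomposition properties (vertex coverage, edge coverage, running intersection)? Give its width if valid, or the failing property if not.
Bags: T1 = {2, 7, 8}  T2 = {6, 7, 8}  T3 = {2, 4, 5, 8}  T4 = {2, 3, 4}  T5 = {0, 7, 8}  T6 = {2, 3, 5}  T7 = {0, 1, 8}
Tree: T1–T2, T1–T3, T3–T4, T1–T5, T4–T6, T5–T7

A tree decomposition must satisfy three properties: every vertex lies in some bag; for every edge, both endpoints lie together in some bag; and for every vertex, the bags containing it form a connected subtree. Here bags containing vertex 5 are not connected in the tree, so the decomposition is invalid.

No — bags containing vertex 5 are not connected in the tree.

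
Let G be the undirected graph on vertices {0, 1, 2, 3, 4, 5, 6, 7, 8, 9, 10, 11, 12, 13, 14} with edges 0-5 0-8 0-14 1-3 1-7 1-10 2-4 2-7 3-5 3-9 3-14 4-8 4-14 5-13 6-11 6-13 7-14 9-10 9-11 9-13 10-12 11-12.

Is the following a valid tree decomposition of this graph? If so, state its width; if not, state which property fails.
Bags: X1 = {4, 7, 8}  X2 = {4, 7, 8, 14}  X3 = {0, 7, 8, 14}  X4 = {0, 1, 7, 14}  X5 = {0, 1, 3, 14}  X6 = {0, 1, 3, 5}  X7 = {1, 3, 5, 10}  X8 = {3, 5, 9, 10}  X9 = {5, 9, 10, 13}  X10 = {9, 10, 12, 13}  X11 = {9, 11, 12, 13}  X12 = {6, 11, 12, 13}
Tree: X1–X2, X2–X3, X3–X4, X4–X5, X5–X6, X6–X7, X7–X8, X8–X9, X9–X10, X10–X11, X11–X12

A tree decomposition must satisfy three properties: every vertex lies in some bag; for every edge, both endpoints lie together in some bag; and for every vertex, the bags containing it form a connected subtree. Here vertex 2 appears in no bag, so the decomposition is invalid.

No — vertex 2 appears in no bag.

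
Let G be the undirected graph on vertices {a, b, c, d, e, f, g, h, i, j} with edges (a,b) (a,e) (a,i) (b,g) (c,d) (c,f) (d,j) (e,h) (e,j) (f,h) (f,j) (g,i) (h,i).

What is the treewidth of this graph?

2

A width-2 tree decomposition is:
Bags: B1 = {c, d, j}  B2 = {c, f, j}  B3 = {e, f, j}  B4 = {e, f, h}  B5 = {a, e, h}  B6 = {a, h, i}  B7 = {a, b, i}  B8 = {b, g, i}
Tree: B1–B2, B2–B3, B3–B4, B4–B5, B5–B6, B6–B7, B7–B8
The largest bag has 3 vertices, giving width 2; this decomposition certifies tw(G) ≤ 2. For the lower bound, G contains the cycle d–c–f–j–d, so G is not a forest; only forests have treewidth ≤ 1, hence tw(G) ≥ 2. Therefore the treewidth is 2.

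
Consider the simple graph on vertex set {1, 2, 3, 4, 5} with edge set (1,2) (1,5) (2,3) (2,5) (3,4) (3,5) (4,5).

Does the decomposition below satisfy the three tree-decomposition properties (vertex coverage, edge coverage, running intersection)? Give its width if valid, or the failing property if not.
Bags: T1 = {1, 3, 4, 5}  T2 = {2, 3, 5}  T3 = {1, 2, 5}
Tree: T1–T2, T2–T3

A tree decomposition must satisfy three properties: every vertex lies in some bag; for every edge, both endpoints lie together in some bag; and for every vertex, the bags containing it form a connected subtree. Here bags containing vertex 1 are not connected in the tree, so the decomposition is invalid.

No — bags containing vertex 1 are not connected in the tree.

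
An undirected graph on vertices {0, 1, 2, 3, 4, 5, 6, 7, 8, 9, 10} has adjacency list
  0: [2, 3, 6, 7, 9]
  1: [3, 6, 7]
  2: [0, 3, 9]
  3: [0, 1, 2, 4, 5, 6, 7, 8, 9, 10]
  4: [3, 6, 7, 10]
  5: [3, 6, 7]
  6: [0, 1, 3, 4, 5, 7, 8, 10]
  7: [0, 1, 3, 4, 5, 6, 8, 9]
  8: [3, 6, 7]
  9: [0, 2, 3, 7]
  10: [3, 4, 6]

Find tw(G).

3

A width-3 tree decomposition is:
Bags: B1 = {1, 3, 6, 7}  B2 = {3, 4, 6, 7}  B3 = {3, 5, 6, 7}  B4 = {0, 3, 6, 7}  B5 = {0, 3, 7, 9}  B6 = {3, 6, 7, 8}  B7 = {0, 2, 3, 9}  B8 = {3, 4, 6, 10}
Tree: B1–B2, B1–B3, B1–B4, B4–B5, B4–B6, B5–B7, B2–B8
Every bag has size at most 4, so the width is 4 − 1 = 3 and tw(G) ≤ 3. On the other hand G contains the 4-clique {0, 2, 3, 9}. A clique must lie in a single bag of any decomposition, so no decomposition can have width below 3. Therefore the treewidth is 3.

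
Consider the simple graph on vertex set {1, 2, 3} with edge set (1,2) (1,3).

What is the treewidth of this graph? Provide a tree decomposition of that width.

Every bag has size at most 2, so the width is 2 − 1 = 1 and tw(G) ≤ 1. G has an edge, so its treewidth is at least 1. Therefore the treewidth is 1.

Treewidth 1.
One optimal decomposition is:
Bags: B1 = {1, 3}  B2 = {1, 2}
Tree: B1–B2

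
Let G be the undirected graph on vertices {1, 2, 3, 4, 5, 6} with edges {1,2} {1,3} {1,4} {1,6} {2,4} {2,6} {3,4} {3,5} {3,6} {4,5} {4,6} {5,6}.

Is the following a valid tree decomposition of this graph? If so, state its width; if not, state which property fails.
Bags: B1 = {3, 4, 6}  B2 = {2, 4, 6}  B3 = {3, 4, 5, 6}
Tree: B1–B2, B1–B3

No — vertex 1 appears in no bag.

A tree decomposition must satisfy three properties: every vertex lies in some bag; for every edge, both endpoints lie together in some bag; and for every vertex, the bags containing it form a connected subtree. Here vertex 1 appears in no bag, so the decomposition is invalid.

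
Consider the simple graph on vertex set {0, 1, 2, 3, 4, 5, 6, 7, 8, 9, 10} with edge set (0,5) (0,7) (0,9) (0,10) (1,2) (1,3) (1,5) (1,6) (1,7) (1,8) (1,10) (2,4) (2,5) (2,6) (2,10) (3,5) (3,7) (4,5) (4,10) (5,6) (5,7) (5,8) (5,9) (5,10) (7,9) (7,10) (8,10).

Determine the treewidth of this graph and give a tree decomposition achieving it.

Each bag holds 4 vertices, so the decomposition has width 3, which upper-bounds the treewidth. Conversely, {0, 5, 7, 9} is a clique of size 4, and the vertices of any clique must share a bag in every tree decomposition; so some bag has ≥ 4 vertices and tw(G) ≥ 3. Therefore the treewidth is 3.

Treewidth 3.
One optimal decomposition is:
Bags: B1 = {0, 5, 7, 10}  B2 = {1, 5, 7, 10}  B3 = {1, 5, 8, 10}  B4 = {1, 2, 5, 10}  B5 = {0, 5, 7, 9}  B6 = {1, 2, 5, 6}  B7 = {2, 4, 5, 10}  B8 = {1, 3, 5, 7}
Tree: B1–B2, B2–B3, B3–B4, B1–B5, B4–B6, B4–B7, B2–B8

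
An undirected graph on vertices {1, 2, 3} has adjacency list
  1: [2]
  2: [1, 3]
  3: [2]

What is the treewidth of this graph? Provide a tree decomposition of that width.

Every bag has size at most 2, so the width is 2 − 1 = 1 and tw(G) ≤ 1. Any graph with an edge has treewidth ≥ 1, and G has the edge 2–1. The upper and lower bounds meet at 1, so that is the treewidth.

Treewidth 1.
Bags: B1 = {1, 2}  B2 = {2, 3}
Tree: B1–B2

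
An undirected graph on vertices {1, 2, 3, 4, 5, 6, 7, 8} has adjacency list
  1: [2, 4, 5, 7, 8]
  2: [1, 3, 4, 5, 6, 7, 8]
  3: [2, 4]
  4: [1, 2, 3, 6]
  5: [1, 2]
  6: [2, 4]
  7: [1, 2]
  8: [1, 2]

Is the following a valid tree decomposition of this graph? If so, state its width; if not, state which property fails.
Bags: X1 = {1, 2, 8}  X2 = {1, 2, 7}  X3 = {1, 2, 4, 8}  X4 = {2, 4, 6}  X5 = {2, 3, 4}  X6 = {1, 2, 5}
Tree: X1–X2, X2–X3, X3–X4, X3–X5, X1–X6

A tree decomposition must satisfy three properties: every vertex lies in some bag; for every edge, both endpoints lie together in some bag; and for every vertex, the bags containing it form a connected subtree. Here bags containing vertex 8 are not connected in the tree, so the decomposition is invalid.

No — bags containing vertex 8 are not connected in the tree.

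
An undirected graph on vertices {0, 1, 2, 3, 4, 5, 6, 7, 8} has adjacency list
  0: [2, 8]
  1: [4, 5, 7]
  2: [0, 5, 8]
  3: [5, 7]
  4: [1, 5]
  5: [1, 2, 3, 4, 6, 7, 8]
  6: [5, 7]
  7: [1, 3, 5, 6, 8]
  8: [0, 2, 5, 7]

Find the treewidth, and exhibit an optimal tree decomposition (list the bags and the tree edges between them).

Treewidth 2.
Bags: B1 = {3, 5, 7}  B2 = {5, 7, 8}  B3 = {5, 6, 7}  B4 = {1, 5, 7}  B5 = {2, 5, 8}  B6 = {0, 2, 8}  B7 = {1, 4, 5}
Tree: B1–B2, B2–B3, B3–B4, B2–B5, B5–B6, B4–B7

Each bag holds 3 vertices, so the decomposition has width 2, which upper-bounds the treewidth. Conversely, {0, 2, 8} is a clique of size 3, and the vertices of any clique must share a bag in every tree decomposition; so some bag has ≥ 3 vertices and tw(G) ≥ 2. The upper and lower bounds meet at 2, so that is the treewidth.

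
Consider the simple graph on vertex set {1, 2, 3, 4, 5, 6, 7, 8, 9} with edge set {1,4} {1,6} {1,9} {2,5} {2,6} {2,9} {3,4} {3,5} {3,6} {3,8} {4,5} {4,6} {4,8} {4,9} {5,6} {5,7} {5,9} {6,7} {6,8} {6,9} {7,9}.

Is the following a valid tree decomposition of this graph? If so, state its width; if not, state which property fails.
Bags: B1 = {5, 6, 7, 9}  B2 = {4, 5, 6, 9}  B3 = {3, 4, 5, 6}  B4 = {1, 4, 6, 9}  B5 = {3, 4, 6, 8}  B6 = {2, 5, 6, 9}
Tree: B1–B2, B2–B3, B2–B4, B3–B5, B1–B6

Yes; width 3.

Checking the three conditions: (i) the bags cover all of {1, 2, 3, 4, 5, 6, 7, 8, 9}; (ii) for each edge, some bag contains both endpoints; (iii) the bags containing any fixed vertex form a subtree. All hold, so the decomposition is valid with width 4 − 1 = 3.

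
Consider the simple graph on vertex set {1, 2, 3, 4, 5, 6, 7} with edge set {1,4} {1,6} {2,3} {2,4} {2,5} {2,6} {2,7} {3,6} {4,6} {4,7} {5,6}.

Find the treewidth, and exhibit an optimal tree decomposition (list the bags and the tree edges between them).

Every bag has size at most 3, so the width is 3 − 1 = 2 and tw(G) ≤ 2. For the lower bound, the 3 vertices {1, 4, 6} are pairwise adjacent, and any tree decomposition puts a clique entirely inside one bag — forcing width ≥ 2. Combining the bounds, tw(G) = 2.

Treewidth 2.
One optimal decomposition is:
Bags: B1 = {1, 4, 6}  B2 = {2, 4, 6}  B3 = {2, 3, 6}  B4 = {2, 5, 6}  B5 = {2, 4, 7}
Tree: B1–B2, B2–B3, B2–B4, B2–B5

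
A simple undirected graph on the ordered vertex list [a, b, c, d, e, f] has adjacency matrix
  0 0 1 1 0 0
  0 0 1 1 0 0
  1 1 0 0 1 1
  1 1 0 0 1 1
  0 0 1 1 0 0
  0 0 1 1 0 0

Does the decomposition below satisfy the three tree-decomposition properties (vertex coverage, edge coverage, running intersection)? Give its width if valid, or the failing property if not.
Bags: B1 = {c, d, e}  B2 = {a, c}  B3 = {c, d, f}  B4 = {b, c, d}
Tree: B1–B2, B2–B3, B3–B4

No — edge (d,a) lies in no bag.

A tree decomposition must satisfy three properties: every vertex lies in some bag; for every edge, both endpoints lie together in some bag; and for every vertex, the bags containing it form a connected subtree. Here edge (d,a) lies in no bag, so the decomposition is invalid.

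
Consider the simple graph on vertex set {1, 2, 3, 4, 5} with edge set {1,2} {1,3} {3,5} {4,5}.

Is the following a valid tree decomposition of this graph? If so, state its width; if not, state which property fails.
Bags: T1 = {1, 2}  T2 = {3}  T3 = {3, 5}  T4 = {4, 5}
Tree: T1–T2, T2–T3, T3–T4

A tree decomposition must satisfy three properties: every vertex lies in some bag; for every edge, both endpoints lie together in some bag; and for every vertex, the bags containing it form a connected subtree. Here edge (1,3) lies in no bag, so the decomposition is invalid.

No — edge (1,3) lies in no bag.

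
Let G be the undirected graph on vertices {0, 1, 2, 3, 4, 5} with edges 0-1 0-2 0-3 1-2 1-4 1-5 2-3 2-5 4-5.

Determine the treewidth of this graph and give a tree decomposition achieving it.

Treewidth 2.
One such decomposition:
Bags: B1 = {0, 1, 2}  B2 = {1, 2, 5}  B3 = {0, 2, 3}  B4 = {1, 4, 5}
Tree: B1–B2, B1–B3, B2–B4

Each bag holds 3 vertices, so the decomposition has width 2, which upper-bounds the treewidth. On the other hand G contains the 3-clique {0, 1, 2}. A clique must lie in a single bag of any decomposition, so no decomposition can have width below 2. The upper and lower bounds meet at 2, so that is the treewidth.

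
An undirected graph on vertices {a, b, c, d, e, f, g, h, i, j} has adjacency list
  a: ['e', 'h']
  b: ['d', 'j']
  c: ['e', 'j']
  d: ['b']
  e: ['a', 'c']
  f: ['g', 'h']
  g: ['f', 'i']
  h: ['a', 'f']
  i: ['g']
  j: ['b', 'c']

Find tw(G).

A width-1 tree decomposition is:
Bags: B1 = {g, i}  B2 = {f, g}  B3 = {f, h}  B4 = {a, h}  B5 = {a, e}  B6 = {c, e}  B7 = {c, j}  B8 = {b, j}  B9 = {b, d}
Tree: B1–B2, B2–B3, B3–B4, B4–B5, B5–B6, B6–B7, B7–B8, B8–B9
Every bag has size at most 2, so the width is 2 − 1 = 1 and tw(G) ≤ 1. Since G has at least one edge (e.g. i–g), it is not an edgeless graph, so tw(G) ≥ 1. Combining the bounds, tw(G) = 1.

1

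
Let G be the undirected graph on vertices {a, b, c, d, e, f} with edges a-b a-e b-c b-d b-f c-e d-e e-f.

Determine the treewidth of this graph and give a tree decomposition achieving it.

Treewidth 2.
Bags: B1 = {a, b, e}  B2 = {b, c, e}  B3 = {b, e, f}  B4 = {b, d, e}
Tree: B1–B2, B2–B3, B3–B4

Every bag has size at most 3, so the width is 3 − 1 = 2 and tw(G) ≤ 2. For the lower bound, G contains the cycle b–a–e–c–b, so G is not a forest; only forests have treewidth ≤ 1, hence tw(G) ≥ 2. Hence tw(G) = 2 exactly.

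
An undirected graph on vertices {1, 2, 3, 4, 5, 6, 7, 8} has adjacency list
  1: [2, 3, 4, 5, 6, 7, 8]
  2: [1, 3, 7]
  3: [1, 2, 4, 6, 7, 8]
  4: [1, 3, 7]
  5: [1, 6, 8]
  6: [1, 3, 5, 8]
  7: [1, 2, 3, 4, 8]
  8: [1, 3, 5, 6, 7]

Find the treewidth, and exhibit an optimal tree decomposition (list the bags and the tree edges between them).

Treewidth 3.
One such decomposition:
Bags: B1 = {1, 3, 7, 8}  B2 = {1, 3, 6, 8}  B3 = {1, 2, 3, 7}  B4 = {1, 5, 6, 8}  B5 = {1, 3, 4, 7}
Tree: B1–B2, B1–B3, B2–B4, B3–B5

The largest bag has 4 vertices, giving width 3; this decomposition certifies tw(G) ≤ 3. For the lower bound, the 4 vertices {1, 3, 6, 8} are pairwise adjacent, and any tree decomposition puts a clique entirely inside one bag — forcing width ≥ 3. Therefore the treewidth is 3.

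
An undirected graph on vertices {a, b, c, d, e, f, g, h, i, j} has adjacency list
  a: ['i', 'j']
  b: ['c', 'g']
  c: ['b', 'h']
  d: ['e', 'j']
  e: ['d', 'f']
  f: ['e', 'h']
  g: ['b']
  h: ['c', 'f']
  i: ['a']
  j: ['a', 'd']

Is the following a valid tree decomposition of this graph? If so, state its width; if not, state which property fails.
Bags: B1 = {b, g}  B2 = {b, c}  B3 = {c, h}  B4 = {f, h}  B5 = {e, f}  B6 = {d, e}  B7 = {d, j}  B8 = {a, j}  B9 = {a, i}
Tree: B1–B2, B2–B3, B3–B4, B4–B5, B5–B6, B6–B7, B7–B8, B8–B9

Every vertex of G appears in some bag (union = {a, b, c, d, e, f, g, h, i, j}); every edge is covered by a bag; and for each vertex v the set of bags containing v is connected in the bag tree. The decomposition is therefore valid. The largest bag has 2 vertices, so the width is 1.

Yes; width 1.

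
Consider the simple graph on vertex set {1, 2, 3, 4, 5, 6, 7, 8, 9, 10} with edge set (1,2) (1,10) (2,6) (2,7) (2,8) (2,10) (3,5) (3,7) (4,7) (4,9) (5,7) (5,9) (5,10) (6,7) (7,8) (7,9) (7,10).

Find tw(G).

2

A width-2 tree decomposition is:
Bags: B1 = {5, 7, 10}  B2 = {2, 7, 10}  B3 = {5, 7, 9}  B4 = {2, 6, 7}  B5 = {4, 7, 9}  B6 = {1, 2, 10}  B7 = {3, 5, 7}  B8 = {2, 7, 8}
Tree: B1–B2, B1–B3, B2–B4, B3–B5, B2–B6, B1–B7, B2–B8
Each bag holds 3 vertices, so the decomposition has width 2, which upper-bounds the treewidth. For the lower bound, the 3 vertices {1, 2, 10} are pairwise adjacent, and any tree decomposition puts a clique entirely inside one bag — forcing width ≥ 2. Combining the bounds, tw(G) = 2.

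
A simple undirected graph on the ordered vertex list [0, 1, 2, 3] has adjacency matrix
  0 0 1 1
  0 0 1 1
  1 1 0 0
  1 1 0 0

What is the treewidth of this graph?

2

A width-2 tree decomposition is:
Bags: B1 = {0, 1, 2}  B2 = {0, 1, 3}
Tree: B1–B2
Each bag holds 3 vertices, so the decomposition has width 2, which upper-bounds the treewidth. Since 1–2–0–3–1 is a cycle in G, G is not acyclic. Forests are exactly the graphs of treewidth ≤ 1, so tw(G) ≥ 2. The upper and lower bounds meet at 2, so that is the treewidth.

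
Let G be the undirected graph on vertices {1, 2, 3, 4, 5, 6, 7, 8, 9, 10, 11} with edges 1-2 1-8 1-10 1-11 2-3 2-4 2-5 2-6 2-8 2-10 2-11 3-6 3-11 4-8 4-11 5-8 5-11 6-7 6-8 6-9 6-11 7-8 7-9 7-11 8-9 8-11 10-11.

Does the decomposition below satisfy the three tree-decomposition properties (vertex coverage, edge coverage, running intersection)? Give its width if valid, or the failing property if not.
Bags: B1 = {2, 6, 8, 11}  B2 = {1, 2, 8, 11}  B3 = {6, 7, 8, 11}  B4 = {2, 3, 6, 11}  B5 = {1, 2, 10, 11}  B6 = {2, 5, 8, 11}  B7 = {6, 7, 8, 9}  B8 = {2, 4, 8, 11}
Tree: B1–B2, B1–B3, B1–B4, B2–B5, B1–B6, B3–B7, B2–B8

Yes; width 3.

Vertex coverage: the bags together contain {1, 2, 3, 4, 5, 6, 7, 8, 9, 10, 11}, the full vertex set. Edge coverage: each edge of G has both endpoints in at least one bag. Running intersection: for every vertex, the bags containing it form a connected subtree. All three properties hold, so this is a valid tree decomposition of width max|bag| − 1 = 3, and hence tw(G) ≤ 3.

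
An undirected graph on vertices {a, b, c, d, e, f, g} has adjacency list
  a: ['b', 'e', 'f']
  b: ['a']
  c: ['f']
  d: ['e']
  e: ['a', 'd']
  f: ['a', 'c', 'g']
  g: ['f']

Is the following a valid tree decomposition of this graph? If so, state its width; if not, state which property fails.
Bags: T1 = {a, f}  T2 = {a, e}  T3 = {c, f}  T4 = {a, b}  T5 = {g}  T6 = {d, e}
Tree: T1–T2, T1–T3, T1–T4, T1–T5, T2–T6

A tree decomposition must satisfy three properties: every vertex lies in some bag; for every edge, both endpoints lie together in some bag; and for every vertex, the bags containing it form a connected subtree. Here edge (f,g) lies in no bag, so the decomposition is invalid.

No — edge (f,g) lies in no bag.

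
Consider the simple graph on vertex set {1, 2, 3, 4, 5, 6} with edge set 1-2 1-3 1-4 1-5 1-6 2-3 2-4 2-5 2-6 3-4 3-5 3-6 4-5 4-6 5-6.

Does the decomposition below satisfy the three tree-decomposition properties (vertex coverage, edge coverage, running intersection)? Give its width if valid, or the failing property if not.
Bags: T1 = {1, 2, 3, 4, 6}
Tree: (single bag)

A tree decomposition must satisfy three properties: every vertex lies in some bag; for every edge, both endpoints lie together in some bag; and for every vertex, the bags containing it form a connected subtree. Here vertex 5 appears in no bag, so the decomposition is invalid.

No — vertex 5 appears in no bag.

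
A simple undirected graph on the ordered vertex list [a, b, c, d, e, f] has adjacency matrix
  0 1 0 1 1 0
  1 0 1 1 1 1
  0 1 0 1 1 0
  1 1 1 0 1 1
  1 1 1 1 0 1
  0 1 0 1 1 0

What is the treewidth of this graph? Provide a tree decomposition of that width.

Each bag holds 4 vertices, so the decomposition has width 3, which upper-bounds the treewidth. On the other hand G contains the 4-clique {a, b, d, e}. A clique must lie in a single bag of any decomposition, so no decomposition can have width below 3. The upper and lower bounds meet at 3, so that is the treewidth.

Treewidth 3.
One optimal decomposition is:
Bags: B1 = {a, b, d, e}  B2 = {b, c, d, e}  B3 = {b, d, e, f}
Tree: B1–B2, B2–B3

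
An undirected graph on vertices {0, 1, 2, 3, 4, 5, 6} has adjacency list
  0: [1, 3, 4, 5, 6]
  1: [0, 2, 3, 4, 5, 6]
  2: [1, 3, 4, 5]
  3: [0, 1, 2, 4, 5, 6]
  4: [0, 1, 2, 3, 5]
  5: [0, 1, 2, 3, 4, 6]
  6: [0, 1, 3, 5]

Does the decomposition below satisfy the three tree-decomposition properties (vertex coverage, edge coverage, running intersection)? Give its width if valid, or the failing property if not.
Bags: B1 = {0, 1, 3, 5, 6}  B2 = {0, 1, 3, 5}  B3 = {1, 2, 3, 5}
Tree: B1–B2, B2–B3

No — vertex 4 appears in no bag.

A tree decomposition must satisfy three properties: every vertex lies in some bag; for every edge, both endpoints lie together in some bag; and for every vertex, the bags containing it form a connected subtree. Here vertex 4 appears in no bag, so the decomposition is invalid.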